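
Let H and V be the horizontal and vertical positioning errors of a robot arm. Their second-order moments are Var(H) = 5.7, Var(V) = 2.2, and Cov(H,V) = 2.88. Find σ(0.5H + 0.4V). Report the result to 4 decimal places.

1.7114

Var(0.5H + 0.4V) = (0.5)²·Var(H) + (0.4)²·Var(V) + 2·(0.5)·(0.4)·Cov(H,V)
= 0.25·5.7 + 0.16·2.2 + 0.4·2.88 = 2.929
σ(0.5H + 0.4V) = √2.929 ≈ 1.7114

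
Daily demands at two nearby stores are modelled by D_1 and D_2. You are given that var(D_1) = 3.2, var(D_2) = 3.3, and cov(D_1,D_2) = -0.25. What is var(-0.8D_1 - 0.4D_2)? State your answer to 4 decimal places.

var(-0.8D_1 - 0.4D_2) = (-0.8)²·var(D_1) + (-0.4)²·var(D_2) + 2·(-0.8)·(-0.4)·cov(D_1,D_2)
= 0.64·3.2 + 0.16·3.3 + 0.64·-0.25 = 2.416

2.4160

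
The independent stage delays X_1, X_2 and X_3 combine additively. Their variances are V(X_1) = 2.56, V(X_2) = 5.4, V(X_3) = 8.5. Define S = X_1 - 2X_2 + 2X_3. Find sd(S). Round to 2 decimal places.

7.63

By independence, V(S) = (1)²V(X_1) + (-2)²V(X_2) + (2)²V(X_3)
= (1)²·2.56 + (-2)²·5.4 + (2)²·8.5 = 58.16
sd(S) = √58.16 ≈ 7.63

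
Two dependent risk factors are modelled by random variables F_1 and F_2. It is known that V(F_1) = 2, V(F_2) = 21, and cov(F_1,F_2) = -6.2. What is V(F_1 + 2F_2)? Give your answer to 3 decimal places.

61.200

V(F_1 + 2F_2) = (1)²·V(F_1) + (2)²·V(F_2) + 2·(1)·(2)·cov(F_1,F_2)
= 1·2 + 4·21 + 4·-6.2 = 61.2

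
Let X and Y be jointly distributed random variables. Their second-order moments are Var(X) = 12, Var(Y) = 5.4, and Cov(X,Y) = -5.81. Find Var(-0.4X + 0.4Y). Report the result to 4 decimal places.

Var(-0.4X + 0.4Y) = (-0.4)²·Var(X) + (0.4)²·Var(Y) + 2·(-0.4)·(0.4)·Cov(X,Y)
= 0.16·12 + 0.16·5.4 + -0.32·-5.81 = 4.6432

4.6432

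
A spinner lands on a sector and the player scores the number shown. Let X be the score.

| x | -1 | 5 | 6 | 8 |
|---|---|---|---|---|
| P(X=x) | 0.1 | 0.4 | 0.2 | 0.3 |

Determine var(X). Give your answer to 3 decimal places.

6.250

E[X] = (-1)(0.1) + (5)(0.4) + (6)(0.2) + (8)(0.3) = 5.5
E[X²] = (-1)²(0.1) + (5)²(0.4) + (6)²(0.2) + (8)²(0.3) = 36.5
var(X) = E[X²] − (E[X])² = 36.5 − (5.5)² = 6.25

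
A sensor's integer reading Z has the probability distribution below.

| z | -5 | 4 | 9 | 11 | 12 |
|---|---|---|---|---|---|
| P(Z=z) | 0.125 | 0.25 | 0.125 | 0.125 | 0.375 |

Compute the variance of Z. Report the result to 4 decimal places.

31.9844

E[Z] = (-5)(0.125) + (4)(0.25) + (9)(0.125) + (11)(0.125) + (12)(0.375) = 7.375
E[Z²] = (-5)²(0.125) + (4)²(0.25) + (9)²(0.125) + (11)²(0.125) + (12)²(0.375) = 86.375
var(Z) = E[Z²] − (E[Z])² = 86.375 − (7.375)² = 31.984375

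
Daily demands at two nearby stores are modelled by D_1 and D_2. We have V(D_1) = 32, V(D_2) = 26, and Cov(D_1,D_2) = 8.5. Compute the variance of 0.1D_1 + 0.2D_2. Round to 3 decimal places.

1.700

V(0.1D_1 + 0.2D_2) = (0.1)²·V(D_1) + (0.2)²·V(D_2) + 2·(0.1)·(0.2)·Cov(D_1,D_2)
= 0.01·32 + 0.04·26 + 0.04·8.5 = 1.7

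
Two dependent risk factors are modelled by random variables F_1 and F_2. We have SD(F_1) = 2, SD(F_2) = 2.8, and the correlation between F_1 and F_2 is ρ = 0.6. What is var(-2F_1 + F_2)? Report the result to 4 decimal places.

10.4000

var(F_1) = (2)² = 4;  var(F_2) = (2.8)² = 7.84
cov(F_1,F_2) = ρ·SD(F_1)·SD(F_2) = 0.6·2·2.8 = 3.36
var(-2F_1 + F_2) = (-2)²·var(F_1) + (1)²·var(F_2) + 2·(-2)·(1)·cov(F_1,F_2)
= 4·4 + 1·7.84 + -4·3.36 = 10.4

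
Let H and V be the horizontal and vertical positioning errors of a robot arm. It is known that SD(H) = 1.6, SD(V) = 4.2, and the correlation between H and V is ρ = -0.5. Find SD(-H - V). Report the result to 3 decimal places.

3.672

Var(H) = (1.6)² = 2.56;  Var(V) = (4.2)² = 17.64
cov(H,V) = ρ·SD(H)·SD(V) = -0.5·1.6·4.2 = -3.36
Var(-H - V) = (-1)²·Var(H) + (-1)²·Var(V) + 2·(-1)·(-1)·cov(H,V)
= 1·2.56 + 1·17.64 + 2·-3.36 = 13.48
SD(-H - V) = √13.48 ≈ 3.672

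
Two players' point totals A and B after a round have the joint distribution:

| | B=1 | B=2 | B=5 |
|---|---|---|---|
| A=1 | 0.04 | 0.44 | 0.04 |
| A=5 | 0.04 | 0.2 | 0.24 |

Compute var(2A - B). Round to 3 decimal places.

12.954

E[A] = 2.92,  E[B] = 2.76,  E[AB] = 9.32
var(A) = 12.52 − (2.92)² = 3.9936;  var(B) = 9.64 − (2.76)² = 2.0224
Cov(A,B) = 9.32 − (2.92)(2.76) = 1.2608
var(2A - B) = (2)²·3.9936 + (-1)²·2.0224 + 2·(2)·(-1)·1.2608 = 12.9536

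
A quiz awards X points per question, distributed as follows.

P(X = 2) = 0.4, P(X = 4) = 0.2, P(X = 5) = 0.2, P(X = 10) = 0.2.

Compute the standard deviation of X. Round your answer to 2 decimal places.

E[X] = (2)(0.4) + (4)(0.2) + (5)(0.2) + (10)(0.2) = 4.6
E[X²] = (2)²(0.4) + (4)²(0.2) + (5)²(0.2) + (10)²(0.2) = 29.8
V(X) = E[X²] − (E[X])² = 29.8 − (4.6)² = 8.64
SD(X) = √8.64 ≈ 2.94

2.94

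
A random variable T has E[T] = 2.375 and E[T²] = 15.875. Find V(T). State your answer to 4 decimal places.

10.2344

V(T) = 15.875 − (2.375)² = 10.234375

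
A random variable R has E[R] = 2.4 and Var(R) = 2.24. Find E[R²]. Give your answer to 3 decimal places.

E[R²] = Var(R) + (E[R])² = 2.24 + (2.4)² = 8

8.000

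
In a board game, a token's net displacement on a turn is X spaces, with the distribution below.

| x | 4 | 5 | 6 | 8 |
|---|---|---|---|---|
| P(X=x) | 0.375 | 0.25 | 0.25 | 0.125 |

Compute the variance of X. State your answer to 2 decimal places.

1.69

E[X] = (4)(0.375) + (5)(0.25) + (6)(0.25) + (8)(0.125) = 5.25
E[X²] = (4)²(0.375) + (5)²(0.25) + (6)²(0.25) + (8)²(0.125) = 29.25
Var(X) = E[X²] − (E[X])² = 29.25 − (5.25)² = 1.6875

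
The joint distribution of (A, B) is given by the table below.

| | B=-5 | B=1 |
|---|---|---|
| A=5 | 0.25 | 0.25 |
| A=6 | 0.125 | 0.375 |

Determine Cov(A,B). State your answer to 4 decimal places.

0.3750

E[A] = 5.5,  E[B] = -1.25
E[AB] = -6.5
Cov(A,B) = E[AB] − E[A]E[B] = -6.5 − (5.5)(-1.25) = 0.375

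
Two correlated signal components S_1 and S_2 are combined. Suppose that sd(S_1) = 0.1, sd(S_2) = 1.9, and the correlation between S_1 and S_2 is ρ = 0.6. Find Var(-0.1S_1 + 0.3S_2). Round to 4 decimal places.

Var(S_1) = (0.1)² = 0.01;  Var(S_2) = (1.9)² = 3.61
Cov(S_1,S_2) = ρ·sd(S_1)·sd(S_2) = 0.6·0.1·1.9 = 0.114
Var(-0.1S_1 + 0.3S_2) = (-0.1)²·Var(S_1) + (0.3)²·Var(S_2) + 2·(-0.1)·(0.3)·Cov(S_1,S_2)
= 0.01·0.01 + 0.09·3.61 + -0.06·0.114 = 0.31816

0.3182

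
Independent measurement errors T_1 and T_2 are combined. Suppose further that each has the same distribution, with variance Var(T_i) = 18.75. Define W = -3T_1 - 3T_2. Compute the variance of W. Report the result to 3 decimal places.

337.500

By independence, Var(W) = (-3)²Var(T_1) + (-3)²Var(T_2)
= (-3)²·18.75 + (-3)²·18.75 = 337.5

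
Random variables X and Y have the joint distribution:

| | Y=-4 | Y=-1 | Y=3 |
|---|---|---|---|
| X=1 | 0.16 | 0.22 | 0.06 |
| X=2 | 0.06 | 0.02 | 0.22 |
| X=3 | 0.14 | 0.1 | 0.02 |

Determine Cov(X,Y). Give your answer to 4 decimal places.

E[X] = 1.82,  E[Y] = -0.88
E[XY] = -1.68
Cov(X,Y) = E[XY] − E[X]E[Y] = -1.68 − (1.82)(-0.88) = -0.0784

-0.0784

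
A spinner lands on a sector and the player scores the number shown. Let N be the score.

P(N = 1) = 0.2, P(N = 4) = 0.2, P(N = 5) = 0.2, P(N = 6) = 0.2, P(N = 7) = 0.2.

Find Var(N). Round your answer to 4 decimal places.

E[N] = (1)(0.2) + (4)(0.2) + (5)(0.2) + (6)(0.2) + (7)(0.2) = 4.6
E[N²] = (1)²(0.2) + (4)²(0.2) + (5)²(0.2) + (6)²(0.2) + (7)²(0.2) = 25.4
Var(N) = E[N²] − (E[N])² = 25.4 − (4.6)² = 4.24

4.2400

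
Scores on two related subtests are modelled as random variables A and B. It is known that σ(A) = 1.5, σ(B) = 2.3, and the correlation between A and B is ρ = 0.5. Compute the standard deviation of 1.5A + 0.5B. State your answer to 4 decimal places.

2.9954

var(A) = (1.5)² = 2.25;  var(B) = (2.3)² = 5.29
Cov(A,B) = ρ·σ(A)·σ(B) = 0.5·1.5·2.3 = 1.725
var(1.5A + 0.5B) = (1.5)²·var(A) + (0.5)²·var(B) + 2·(1.5)·(0.5)·Cov(A,B)
= 2.25·2.25 + 0.25·5.29 + 1.5·1.725 = 8.9725
σ(1.5A + 0.5B) = √8.9725 ≈ 2.9954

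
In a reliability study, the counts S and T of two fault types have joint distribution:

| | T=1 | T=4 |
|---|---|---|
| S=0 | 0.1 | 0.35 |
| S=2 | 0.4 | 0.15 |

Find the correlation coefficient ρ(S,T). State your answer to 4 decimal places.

E[S] = 1.1,  E[T] = 2.5
E[ST] = 2
Cov(S,T) = E[ST] − E[S]E[T] = 2 − (1.1)(2.5) = -0.75
Var(S) = 0.99,  Var(T) = 2.25
ρ = -0.75 / √(0.99·2.25) ≈ -0.5025

-0.5025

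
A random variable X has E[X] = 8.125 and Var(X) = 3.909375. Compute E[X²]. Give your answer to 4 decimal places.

69.9250

E[X²] = Var(X) + (E[X])² = 3.909375 + (8.125)² = 69.925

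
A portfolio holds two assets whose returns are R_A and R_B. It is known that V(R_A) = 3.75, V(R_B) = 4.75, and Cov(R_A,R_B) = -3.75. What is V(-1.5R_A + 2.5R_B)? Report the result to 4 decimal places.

V(-1.5R_A + 2.5R_B) = (-1.5)²·V(R_A) + (2.5)²·V(R_B) + 2·(-1.5)·(2.5)·Cov(R_A,R_B)
= 2.25·3.75 + 6.25·4.75 + -7.5·-3.75 = 66.25

66.2500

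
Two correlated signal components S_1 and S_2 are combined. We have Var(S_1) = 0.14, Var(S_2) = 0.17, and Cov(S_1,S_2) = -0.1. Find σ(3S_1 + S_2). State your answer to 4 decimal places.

0.9110

Var(3S_1 + S_2) = (3)²·Var(S_1) + (1)²·Var(S_2) + 2·(3)·(1)·Cov(S_1,S_2)
= 9·0.14 + 1·0.17 + 6·-0.1 = 0.83
σ(3S_1 + S_2) = √0.83 ≈ 0.9110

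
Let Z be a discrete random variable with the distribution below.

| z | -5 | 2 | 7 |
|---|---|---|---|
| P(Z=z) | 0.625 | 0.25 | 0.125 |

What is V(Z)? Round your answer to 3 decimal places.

19.688

E[Z] = (-5)(0.625) + (2)(0.25) + (7)(0.125) = -1.75
E[Z²] = (-5)²(0.625) + (2)²(0.25) + (7)²(0.125) = 22.75
V(Z) = E[Z²] − (E[Z])² = 22.75 − (-1.75)² = 19.6875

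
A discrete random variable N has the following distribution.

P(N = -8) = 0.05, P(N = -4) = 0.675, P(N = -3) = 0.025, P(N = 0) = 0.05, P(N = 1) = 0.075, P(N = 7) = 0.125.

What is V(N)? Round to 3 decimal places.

E[N] = (-8)(0.05) + (-4)(0.675) + (-3)(0.025) + (0)(0.05) + (1)(0.075) + (7)(0.125) = -2.225
E[N²] = (-8)²(0.05) + (-4)²(0.675) + (-3)²(0.025) + (0)²(0.05) + (1)²(0.075) + (7)²(0.125) = 20.425
V(N) = E[N²] − (E[N])² = 20.425 − (-2.225)² = 15.474375

15.474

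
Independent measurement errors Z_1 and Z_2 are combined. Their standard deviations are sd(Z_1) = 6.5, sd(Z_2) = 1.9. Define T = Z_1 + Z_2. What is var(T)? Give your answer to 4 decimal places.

45.8600

var(Z_1) = 42.25, var(Z_2) = 3.61
By independence, var(T) = (1)²var(Z_1) + (1)²var(Z_2)
= (1)²·42.25 + (1)²·3.61 = 45.86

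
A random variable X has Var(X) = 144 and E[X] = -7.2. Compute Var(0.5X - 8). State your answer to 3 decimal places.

Var(0.5X - 8) = (0.5)²·Var(X) = 0.25·144 = 36

36.000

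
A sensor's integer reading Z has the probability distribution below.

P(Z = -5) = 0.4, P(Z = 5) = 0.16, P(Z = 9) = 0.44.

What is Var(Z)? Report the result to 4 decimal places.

42.0224

E[Z] = (-5)(0.4) + (5)(0.16) + (9)(0.44) = 2.76
E[Z²] = (-5)²(0.4) + (5)²(0.16) + (9)²(0.44) = 49.64
Var(Z) = E[Z²] − (E[Z])² = 49.64 − (2.76)² = 42.0224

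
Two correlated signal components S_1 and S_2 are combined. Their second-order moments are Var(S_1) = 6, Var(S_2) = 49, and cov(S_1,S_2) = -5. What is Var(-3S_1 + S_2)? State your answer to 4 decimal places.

133.0000

Var(-3S_1 + S_2) = (-3)²·Var(S_1) + (1)²·Var(S_2) + 2·(-3)·(1)·cov(S_1,S_2)
= 9·6 + 1·49 + -6·-5 = 133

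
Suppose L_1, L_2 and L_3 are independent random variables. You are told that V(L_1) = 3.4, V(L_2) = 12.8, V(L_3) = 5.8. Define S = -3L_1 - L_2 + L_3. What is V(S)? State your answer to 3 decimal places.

49.200

By independence, V(S) = (-3)²V(L_1) + (-1)²V(L_2) + (1)²V(L_3)
= (-3)²·3.4 + (-1)²·12.8 + (1)²·5.8 = 49.2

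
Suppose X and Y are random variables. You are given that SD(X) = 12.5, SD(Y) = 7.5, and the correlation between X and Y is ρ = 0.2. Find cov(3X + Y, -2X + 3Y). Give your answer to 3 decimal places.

-637.500

V(X) = (12.5)² = 156.25;  V(Y) = (7.5)² = 56.25
cov(X,Y) = ρ·SD(X)·SD(Y) = 0.2·12.5·7.5 = 18.75
cov(3X + Y, -2X + 3Y) = (3)(-2)V(X) + (1)(3)V(Y) + [(3)(3) + (1)(-2)]cov(X,Y)
= -6·156.25 + 3·56.25 + 7·18.75 = -637.5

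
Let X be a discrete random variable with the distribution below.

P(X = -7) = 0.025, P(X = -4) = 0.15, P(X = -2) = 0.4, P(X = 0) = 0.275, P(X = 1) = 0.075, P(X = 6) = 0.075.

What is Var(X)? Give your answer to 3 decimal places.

6.898

E[X] = (-7)(0.025) + (-4)(0.15) + (-2)(0.4) + (0)(0.275) + (1)(0.075) + (6)(0.075) = -1.05
E[X²] = (-7)²(0.025) + (-4)²(0.15) + (-2)²(0.4) + (0)²(0.275) + (1)²(0.075) + (6)²(0.075) = 8
Var(X) = E[X²] − (E[X])² = 8 − (-1.05)² = 6.8975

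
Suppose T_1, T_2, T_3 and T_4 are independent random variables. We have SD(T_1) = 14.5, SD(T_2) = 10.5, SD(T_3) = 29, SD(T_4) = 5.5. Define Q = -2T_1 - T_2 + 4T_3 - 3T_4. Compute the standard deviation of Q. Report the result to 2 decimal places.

V(T_1) = 210.25, V(T_2) = 110.25, V(T_3) = 841, V(T_4) = 30.25
By independence, V(Q) = (-2)²V(T_1) + (-1)²V(T_2) + (4)²V(T_3) + (-3)²V(T_4)
= (-2)²·210.25 + (-1)²·110.25 + (4)²·841 + (-3)²·30.25 = 14679.5
SD(Q) = √14679.5 ≈ 121.16

121.16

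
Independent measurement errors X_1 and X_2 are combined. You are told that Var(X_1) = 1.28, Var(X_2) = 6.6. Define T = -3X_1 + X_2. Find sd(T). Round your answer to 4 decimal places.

By independence, Var(T) = (-3)²Var(X_1) + (1)²Var(X_2)
= (-3)²·1.28 + (1)²·6.6 = 18.12
sd(T) = √18.12 ≈ 4.2568

4.2568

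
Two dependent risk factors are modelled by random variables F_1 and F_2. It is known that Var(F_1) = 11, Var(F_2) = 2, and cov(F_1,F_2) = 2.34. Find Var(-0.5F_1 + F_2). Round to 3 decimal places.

Var(-0.5F_1 + F_2) = (-0.5)²·Var(F_1) + (1)²·Var(F_2) + 2·(-0.5)·(1)·cov(F_1,F_2)
= 0.25·11 + 1·2 + -1·2.34 = 2.41

2.410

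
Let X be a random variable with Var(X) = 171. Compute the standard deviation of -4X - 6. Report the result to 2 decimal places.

Var(-4X - 6) = (-4)²·171 = 2736
σ(-4X - 6) = √2736 ≈ 52.31

52.31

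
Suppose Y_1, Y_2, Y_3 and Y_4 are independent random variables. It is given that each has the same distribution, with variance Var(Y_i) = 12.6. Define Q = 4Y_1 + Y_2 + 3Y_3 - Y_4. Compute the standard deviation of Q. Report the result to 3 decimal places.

18.445

By independence, Var(Q) = (4)²Var(Y_1) + (1)²Var(Y_2) + (3)²Var(Y_3) + (-1)²Var(Y_4)
= (4)²·12.6 + (1)²·12.6 + (3)²·12.6 + (-1)²·12.6 = 340.2
σ(Q) = √340.2 ≈ 18.445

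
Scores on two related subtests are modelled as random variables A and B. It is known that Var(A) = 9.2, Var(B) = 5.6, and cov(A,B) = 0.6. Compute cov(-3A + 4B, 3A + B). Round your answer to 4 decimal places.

cov(-3A + 4B, 3A + B) = (-3)(3)Var(A) + (4)(1)Var(B) + [(-3)(1) + (4)(3)]cov(A,B)
= -9·9.2 + 4·5.6 + 9·0.6 = -55

-55.0000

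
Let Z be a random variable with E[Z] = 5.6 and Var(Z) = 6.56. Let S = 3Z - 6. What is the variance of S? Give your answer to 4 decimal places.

59.0400

Var(3Z - 6) = (3)²·Var(Z) = 9·6.56 = 59.04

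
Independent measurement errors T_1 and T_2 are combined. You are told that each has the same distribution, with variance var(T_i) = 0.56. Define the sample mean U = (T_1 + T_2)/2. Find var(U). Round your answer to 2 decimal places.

By independence, var(U) = (0.5)²var(T_1) + (0.5)²var(T_2)
= (0.5)²·0.56 + (0.5)²·0.56 = 0.28

0.28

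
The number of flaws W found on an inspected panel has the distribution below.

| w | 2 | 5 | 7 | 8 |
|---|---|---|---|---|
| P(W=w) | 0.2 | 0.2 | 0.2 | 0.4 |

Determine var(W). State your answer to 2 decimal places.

E[W] = (2)(0.2) + (5)(0.2) + (7)(0.2) + (8)(0.4) = 6
E[W²] = (2)²(0.2) + (5)²(0.2) + (7)²(0.2) + (8)²(0.4) = 41.2
var(W) = E[W²] − (E[W])² = 41.2 − (6)² = 5.2

5.20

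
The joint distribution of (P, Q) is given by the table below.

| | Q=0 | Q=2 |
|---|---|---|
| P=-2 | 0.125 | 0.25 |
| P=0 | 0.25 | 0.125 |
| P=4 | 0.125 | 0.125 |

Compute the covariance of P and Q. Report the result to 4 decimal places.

E[P] = 0.25,  E[Q] = 1
E[PQ] = 0
cov(P,Q) = E[PQ] − E[P]E[Q] = 0 − (0.25)(1) = -0.25

-0.2500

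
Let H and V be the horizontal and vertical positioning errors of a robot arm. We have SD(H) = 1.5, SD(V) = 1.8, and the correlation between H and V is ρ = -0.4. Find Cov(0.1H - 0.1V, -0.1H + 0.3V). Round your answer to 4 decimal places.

var(H) = (1.5)² = 2.25;  var(V) = (1.8)² = 3.24
Cov(H,V) = ρ·SD(H)·SD(V) = -0.4·1.5·1.8 = -1.08
Cov(0.1H - 0.1V, -0.1H + 0.3V) = (0.1)(-0.1)var(H) + (-0.1)(0.3)var(V) + [(0.1)(0.3) + (-0.1)(-0.1)]Cov(H,V)
= -0.01·2.25 + -0.03·3.24 + 0.04·-1.08 = -0.1629

-0.1629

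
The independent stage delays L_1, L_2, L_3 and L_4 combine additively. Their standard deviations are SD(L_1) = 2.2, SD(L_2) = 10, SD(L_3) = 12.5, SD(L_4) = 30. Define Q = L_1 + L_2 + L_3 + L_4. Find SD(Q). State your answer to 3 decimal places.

34.075

Var(L_1) = 4.84, Var(L_2) = 100, Var(L_3) = 156.25, Var(L_4) = 900
By independence, Var(Q) = (1)²Var(L_1) + (1)²Var(L_2) + (1)²Var(L_3) + (1)²Var(L_4)
= (1)²·4.84 + (1)²·100 + (1)²·156.25 + (1)²·900 = 1161.09
SD(Q) = √1161.09 ≈ 34.075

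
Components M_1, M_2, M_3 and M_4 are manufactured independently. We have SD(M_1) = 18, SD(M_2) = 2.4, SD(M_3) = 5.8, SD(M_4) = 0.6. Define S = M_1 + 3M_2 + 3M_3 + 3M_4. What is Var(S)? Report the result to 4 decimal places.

681.8400

Var(M_1) = 324, Var(M_2) = 5.76, Var(M_3) = 33.64, Var(M_4) = 0.36
By independence, Var(S) = (1)²Var(M_1) + (3)²Var(M_2) + (3)²Var(M_3) + (3)²Var(M_4)
= (1)²·324 + (3)²·5.76 + (3)²·33.64 + (3)²·0.36 = 681.84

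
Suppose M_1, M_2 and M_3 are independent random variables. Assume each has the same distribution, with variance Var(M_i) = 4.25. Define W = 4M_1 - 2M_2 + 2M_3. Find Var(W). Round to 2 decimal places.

By independence, Var(W) = (4)²Var(M_1) + (-2)²Var(M_2) + (2)²Var(M_3)
= (4)²·4.25 + (-2)²·4.25 + (2)²·4.25 = 102

102.00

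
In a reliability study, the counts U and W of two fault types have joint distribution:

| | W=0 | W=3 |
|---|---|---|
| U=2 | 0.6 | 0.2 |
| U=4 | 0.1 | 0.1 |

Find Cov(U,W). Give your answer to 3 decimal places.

E[U] = 2.4,  E[W] = 0.9
E[UW] = 2.4
Cov(U,W) = E[UW] − E[U]E[W] = 2.4 − (2.4)(0.9) = 0.24

0.240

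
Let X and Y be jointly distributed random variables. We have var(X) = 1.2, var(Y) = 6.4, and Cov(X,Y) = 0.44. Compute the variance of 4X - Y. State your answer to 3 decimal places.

var(4X - Y) = (4)²·var(X) + (-1)²·var(Y) + 2·(4)·(-1)·Cov(X,Y)
= 16·1.2 + 1·6.4 + -8·0.44 = 22.08

22.080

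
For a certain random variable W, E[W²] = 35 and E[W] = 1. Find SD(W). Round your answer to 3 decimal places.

Var(W) = 35 − (1)² = 34
SD(W) = √34 ≈ 5.831

5.831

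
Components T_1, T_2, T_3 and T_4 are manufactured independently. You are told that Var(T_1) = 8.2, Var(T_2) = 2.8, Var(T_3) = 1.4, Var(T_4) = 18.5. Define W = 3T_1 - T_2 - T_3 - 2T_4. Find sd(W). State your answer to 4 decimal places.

12.3288

By independence, Var(W) = (3)²Var(T_1) + (-1)²Var(T_2) + (-1)²Var(T_3) + (-2)²Var(T_4)
= (3)²·8.2 + (-1)²·2.8 + (-1)²·1.4 + (-2)²·18.5 = 152
sd(W) = √152 ≈ 12.3288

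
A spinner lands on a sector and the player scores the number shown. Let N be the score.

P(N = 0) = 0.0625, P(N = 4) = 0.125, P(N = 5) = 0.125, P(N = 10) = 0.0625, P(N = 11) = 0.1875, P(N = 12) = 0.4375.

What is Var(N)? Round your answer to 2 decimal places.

14.93

E[N] = (0)(0.0625) + (4)(0.125) + (5)(0.125) + (10)(0.0625) + (11)(0.1875) + (12)(0.4375) = 9.0625
E[N²] = (0)²(0.0625) + (4)²(0.125) + (5)²(0.125) + (10)²(0.0625) + (11)²(0.1875) + (12)²(0.4375) = 97.0625
Var(N) = E[N²] − (E[N])² = 97.0625 − (9.0625)² = 14.93359375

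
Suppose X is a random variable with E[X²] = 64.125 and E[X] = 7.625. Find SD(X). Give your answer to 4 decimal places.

V(X) = 64.125 − (7.625)² = 5.984375
SD(X) = √5.984375 ≈ 2.4463

2.4463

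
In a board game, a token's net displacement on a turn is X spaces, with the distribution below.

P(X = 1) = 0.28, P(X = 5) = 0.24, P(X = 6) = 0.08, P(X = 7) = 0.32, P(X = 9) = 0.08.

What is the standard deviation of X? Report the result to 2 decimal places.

E[X] = (1)(0.28) + (5)(0.24) + (6)(0.08) + (7)(0.32) + (9)(0.08) = 4.92
E[X²] = (1)²(0.28) + (5)²(0.24) + (6)²(0.08) + (7)²(0.32) + (9)²(0.08) = 31.32
Var(X) = E[X²] − (E[X])² = 31.32 − (4.92)² = 7.1136
σ(X) = √7.1136 ≈ 2.67

2.67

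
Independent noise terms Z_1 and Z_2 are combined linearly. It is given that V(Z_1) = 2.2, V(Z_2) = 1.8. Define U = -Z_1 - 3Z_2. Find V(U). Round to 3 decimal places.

By independence, V(U) = (-1)²V(Z_1) + (-3)²V(Z_2)
= (-1)²·2.2 + (-3)²·1.8 = 18.4

18.400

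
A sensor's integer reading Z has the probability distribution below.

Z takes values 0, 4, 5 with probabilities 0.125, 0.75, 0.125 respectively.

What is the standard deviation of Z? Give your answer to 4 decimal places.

E[Z] = (0)(0.125) + (4)(0.75) + (5)(0.125) = 3.625
E[Z²] = (0)²(0.125) + (4)²(0.75) + (5)²(0.125) = 15.125
V(Z) = E[Z²] − (E[Z])² = 15.125 − (3.625)² = 1.984375
σ(Z) = √1.984375 ≈ 1.4087

1.4087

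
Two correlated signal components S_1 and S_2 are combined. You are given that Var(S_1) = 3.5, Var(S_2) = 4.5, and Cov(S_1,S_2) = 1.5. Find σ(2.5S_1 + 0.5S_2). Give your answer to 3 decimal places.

Var(2.5S_1 + 0.5S_2) = (2.5)²·Var(S_1) + (0.5)²·Var(S_2) + 2·(2.5)·(0.5)·Cov(S_1,S_2)
= 6.25·3.5 + 0.25·4.5 + 2.5·1.5 = 26.75
σ(2.5S_1 + 0.5S_2) = √26.75 ≈ 5.172

5.172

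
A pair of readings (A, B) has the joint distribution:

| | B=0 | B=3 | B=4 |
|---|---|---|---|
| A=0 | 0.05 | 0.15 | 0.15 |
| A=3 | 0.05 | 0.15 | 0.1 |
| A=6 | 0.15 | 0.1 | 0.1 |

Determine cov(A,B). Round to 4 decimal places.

E[A] = 3,  E[B] = 2.6
E[AB] = 6.75
cov(A,B) = E[AB] − E[A]E[B] = 6.75 − (3)(2.6) = -1.05

-1.0500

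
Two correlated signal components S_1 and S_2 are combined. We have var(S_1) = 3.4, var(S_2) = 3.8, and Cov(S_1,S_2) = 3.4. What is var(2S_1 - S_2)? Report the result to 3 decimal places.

var(2S_1 - S_2) = (2)²·var(S_1) + (-1)²·var(S_2) + 2·(2)·(-1)·Cov(S_1,S_2)
= 4·3.4 + 1·3.8 + -4·3.4 = 3.8

3.800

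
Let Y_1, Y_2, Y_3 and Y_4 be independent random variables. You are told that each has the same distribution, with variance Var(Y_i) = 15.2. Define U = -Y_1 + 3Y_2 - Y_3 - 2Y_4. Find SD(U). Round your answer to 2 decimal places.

15.10

By independence, Var(U) = (-1)²Var(Y_1) + (3)²Var(Y_2) + (-1)²Var(Y_3) + (-2)²Var(Y_4)
= (-1)²·15.2 + (3)²·15.2 + (-1)²·15.2 + (-2)²·15.2 = 228
SD(U) = √228 ≈ 15.10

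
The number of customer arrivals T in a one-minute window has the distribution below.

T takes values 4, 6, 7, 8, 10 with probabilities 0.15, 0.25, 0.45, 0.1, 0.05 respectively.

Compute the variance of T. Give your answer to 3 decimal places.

E[T] = (4)(0.15) + (6)(0.25) + (7)(0.45) + (8)(0.1) + (10)(0.05) = 6.55
E[T²] = (4)²(0.15) + (6)²(0.25) + (7)²(0.45) + (8)²(0.1) + (10)²(0.05) = 44.85
Var(T) = E[T²] − (E[T])² = 44.85 − (6.55)² = 1.9475

1.948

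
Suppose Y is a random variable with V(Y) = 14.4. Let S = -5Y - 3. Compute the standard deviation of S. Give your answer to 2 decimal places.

18.97

V(-5Y - 3) = (-5)²·14.4 = 360
σ(S) = √360 ≈ 18.97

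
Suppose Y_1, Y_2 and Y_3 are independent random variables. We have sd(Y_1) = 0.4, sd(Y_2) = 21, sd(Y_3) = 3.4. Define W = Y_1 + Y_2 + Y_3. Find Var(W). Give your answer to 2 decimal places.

Var(Y_1) = 0.16, Var(Y_2) = 441, Var(Y_3) = 11.56
By independence, Var(W) = (1)²Var(Y_1) + (1)²Var(Y_2) + (1)²Var(Y_3)
= (1)²·0.16 + (1)²·441 + (1)²·11.56 = 452.72

452.72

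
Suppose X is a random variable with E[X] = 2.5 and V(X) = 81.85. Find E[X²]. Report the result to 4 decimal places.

88.1000

E[X²] = V(X) + (E[X])² = 81.85 + (2.5)² = 88.1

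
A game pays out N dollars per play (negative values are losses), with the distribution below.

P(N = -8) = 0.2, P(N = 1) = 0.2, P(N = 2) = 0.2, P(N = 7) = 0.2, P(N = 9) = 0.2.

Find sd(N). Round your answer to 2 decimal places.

E[N] = (-8)(0.2) + (1)(0.2) + (2)(0.2) + (7)(0.2) + (9)(0.2) = 2.2
E[N²] = (-8)²(0.2) + (1)²(0.2) + (2)²(0.2) + (7)²(0.2) + (9)²(0.2) = 39.8
Var(N) = E[N²] − (E[N])² = 39.8 − (2.2)² = 34.96
sd(N) = √34.96 ≈ 5.91

5.91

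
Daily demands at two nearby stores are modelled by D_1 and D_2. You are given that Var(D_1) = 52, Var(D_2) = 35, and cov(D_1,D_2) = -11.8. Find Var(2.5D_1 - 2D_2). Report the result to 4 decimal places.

583.0000

Var(2.5D_1 - 2D_2) = (2.5)²·Var(D_1) + (-2)²·Var(D_2) + 2·(2.5)·(-2)·cov(D_1,D_2)
= 6.25·52 + 4·35 + -10·-11.8 = 583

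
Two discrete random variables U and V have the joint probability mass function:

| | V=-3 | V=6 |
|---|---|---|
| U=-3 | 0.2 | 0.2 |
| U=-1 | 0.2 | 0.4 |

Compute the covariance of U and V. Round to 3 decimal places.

0.720

E[U] = -1.8,  E[V] = 2.4
E[UV] = -3.6
cov(U,V) = E[UV] − E[U]E[V] = -3.6 − (-1.8)(2.4) = 0.72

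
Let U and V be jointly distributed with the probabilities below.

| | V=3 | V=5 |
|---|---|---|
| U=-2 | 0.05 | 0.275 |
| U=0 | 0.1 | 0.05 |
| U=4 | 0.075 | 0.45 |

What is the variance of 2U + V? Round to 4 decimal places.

E[U] = 1.45,  E[V] = 4.55,  E[UV] = 6.85
var(U) = 9.7 − (1.45)² = 7.5975;  var(V) = 21.4 − (4.55)² = 0.6975
Cov(U,V) = 6.85 − (1.45)(4.55) = 0.2525
var(2U + V) = (2)²·7.5975 + (1)²·0.6975 + 2·(2)·(1)·0.2525 = 32.0975

32.0975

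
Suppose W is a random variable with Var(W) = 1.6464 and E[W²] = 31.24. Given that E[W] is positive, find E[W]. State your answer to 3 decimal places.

5.440

(E[W])² = E[W²] − Var(W) = 31.24 − 1.6464 = 29.5936
E[W] = √29.5936 = 5.44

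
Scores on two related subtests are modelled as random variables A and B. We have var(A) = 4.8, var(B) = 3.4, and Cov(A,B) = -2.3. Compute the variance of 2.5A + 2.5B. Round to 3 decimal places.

var(2.5A + 2.5B) = (2.5)²·var(A) + (2.5)²·var(B) + 2·(2.5)·(2.5)·Cov(A,B)
= 6.25·4.8 + 6.25·3.4 + 12.5·-2.3 = 22.5

22.500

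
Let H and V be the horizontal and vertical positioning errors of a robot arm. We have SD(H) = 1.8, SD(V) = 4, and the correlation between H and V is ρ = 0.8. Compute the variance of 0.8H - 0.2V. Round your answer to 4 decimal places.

Var(H) = (1.8)² = 3.24;  Var(V) = (4)² = 16
cov(H,V) = ρ·SD(H)·SD(V) = 0.8·1.8·4 = 5.76
Var(0.8H - 0.2V) = (0.8)²·Var(H) + (-0.2)²·Var(V) + 2·(0.8)·(-0.2)·cov(H,V)
= 0.64·3.24 + 0.04·16 + -0.32·5.76 = 0.8704

0.8704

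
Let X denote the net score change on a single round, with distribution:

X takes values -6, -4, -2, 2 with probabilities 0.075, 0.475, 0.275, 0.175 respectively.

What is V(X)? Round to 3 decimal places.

E[X] = (-6)(0.075) + (-4)(0.475) + (-2)(0.275) + (2)(0.175) = -2.55
E[X²] = (-6)²(0.075) + (-4)²(0.475) + (-2)²(0.275) + (2)²(0.175) = 12.1
V(X) = E[X²] − (E[X])² = 12.1 − (-2.55)² = 5.5975

5.598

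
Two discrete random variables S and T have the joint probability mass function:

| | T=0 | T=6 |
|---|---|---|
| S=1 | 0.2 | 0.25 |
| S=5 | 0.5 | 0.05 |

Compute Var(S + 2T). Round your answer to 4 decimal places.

E[S] = 3.2,  E[T] = 1.8,  E[ST] = 3
Var(S) = 14.2 − (3.2)² = 3.96;  Var(T) = 10.8 − (1.8)² = 7.56
Cov(S,T) = 3 − (3.2)(1.8) = -2.76
Var(S + 2T) = (1)²·3.96 + (2)²·7.56 + 2·(1)·(2)·-2.76 = 23.16

23.1600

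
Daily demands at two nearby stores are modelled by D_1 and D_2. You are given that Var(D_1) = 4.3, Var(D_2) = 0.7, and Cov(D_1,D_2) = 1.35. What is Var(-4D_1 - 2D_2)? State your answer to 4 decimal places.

Var(-4D_1 - 2D_2) = (-4)²·Var(D_1) + (-2)²·Var(D_2) + 2·(-4)·(-2)·Cov(D_1,D_2)
= 16·4.3 + 4·0.7 + 16·1.35 = 93.2

93.2000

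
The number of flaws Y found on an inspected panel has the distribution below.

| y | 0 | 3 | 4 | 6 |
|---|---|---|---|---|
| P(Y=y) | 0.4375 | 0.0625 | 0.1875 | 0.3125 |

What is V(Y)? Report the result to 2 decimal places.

6.90

E[Y] = (0)(0.4375) + (3)(0.0625) + (4)(0.1875) + (6)(0.3125) = 2.8125
E[Y²] = (0)²(0.4375) + (3)²(0.0625) + (4)²(0.1875) + (6)²(0.3125) = 14.8125
V(Y) = E[Y²] − (E[Y])² = 14.8125 − (2.8125)² = 6.90234375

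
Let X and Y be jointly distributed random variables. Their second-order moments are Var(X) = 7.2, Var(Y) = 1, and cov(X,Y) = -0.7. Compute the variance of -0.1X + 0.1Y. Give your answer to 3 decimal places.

0.096

Var(-0.1X + 0.1Y) = (-0.1)²·Var(X) + (0.1)²·Var(Y) + 2·(-0.1)·(0.1)·cov(X,Y)
= 0.01·7.2 + 0.01·1 + -0.02·-0.7 = 0.096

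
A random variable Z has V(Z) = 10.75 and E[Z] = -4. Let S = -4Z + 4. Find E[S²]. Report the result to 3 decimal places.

572.000

E[-4Z + 4] = -4·-4 + 4 = 20
V(-4Z + 4) = (-4)²·10.75 = 172
E[S²] = V(S) + (E[S])² = 172 + (20)² = 572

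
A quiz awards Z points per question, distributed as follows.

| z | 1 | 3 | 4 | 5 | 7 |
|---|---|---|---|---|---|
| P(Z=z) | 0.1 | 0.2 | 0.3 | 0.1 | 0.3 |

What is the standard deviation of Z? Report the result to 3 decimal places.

E[Z] = (1)(0.1) + (3)(0.2) + (4)(0.3) + (5)(0.1) + (7)(0.3) = 4.5
E[Z²] = (1)²(0.1) + (3)²(0.2) + (4)²(0.3) + (5)²(0.1) + (7)²(0.3) = 23.9
Var(Z) = E[Z²] − (E[Z])² = 23.9 − (4.5)² = 3.65
σ(Z) = √3.65 ≈ 1.910

1.910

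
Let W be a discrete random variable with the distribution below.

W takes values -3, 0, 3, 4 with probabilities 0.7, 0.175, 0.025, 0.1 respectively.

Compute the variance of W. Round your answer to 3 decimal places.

5.484

E[W] = (-3)(0.7) + (0)(0.175) + (3)(0.025) + (4)(0.1) = -1.625
E[W²] = (-3)²(0.7) + (0)²(0.175) + (3)²(0.025) + (4)²(0.1) = 8.125
V(W) = E[W²] − (E[W])² = 8.125 − (-1.625)² = 5.484375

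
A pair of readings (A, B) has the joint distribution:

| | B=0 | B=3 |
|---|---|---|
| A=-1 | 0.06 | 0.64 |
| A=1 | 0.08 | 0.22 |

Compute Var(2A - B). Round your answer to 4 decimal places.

5.3556

E[A] = -0.4,  E[B] = 2.58,  E[AB] = -1.26
Var(A) = 1 − (-0.4)² = 0.84;  Var(B) = 7.74 − (2.58)² = 1.0836
cov(A,B) = -1.26 − (-0.4)(2.58) = -0.228
Var(2A - B) = (2)²·0.84 + (-1)²·1.0836 + 2·(2)·(-1)·-0.228 = 5.3556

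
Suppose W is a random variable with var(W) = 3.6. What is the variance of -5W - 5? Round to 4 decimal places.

90.0000

var(-5W - 5) = (-5)²·var(W) = 25·3.6 = 90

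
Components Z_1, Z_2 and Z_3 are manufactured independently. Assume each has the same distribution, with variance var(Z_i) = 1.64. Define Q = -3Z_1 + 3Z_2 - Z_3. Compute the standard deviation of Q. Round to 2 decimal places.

5.58

By independence, var(Q) = (-3)²var(Z_1) + (3)²var(Z_2) + (-1)²var(Z_3)
= (-3)²·1.64 + (3)²·1.64 + (-1)²·1.64 = 31.16
sd(Q) = √31.16 ≈ 5.58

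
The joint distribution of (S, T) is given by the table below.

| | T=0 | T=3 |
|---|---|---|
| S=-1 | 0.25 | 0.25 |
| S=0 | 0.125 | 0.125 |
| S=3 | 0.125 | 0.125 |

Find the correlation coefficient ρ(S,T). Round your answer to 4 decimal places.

0.0000

E[S] = 0.25,  E[T] = 1.5
E[ST] = 0.375
Cov(S,T) = E[ST] − E[S]E[T] = 0.375 − (0.25)(1.5) = 0
var(S) = 2.6875,  var(T) = 2.25
ρ = 0 / √(2.6875·2.25) ≈ 0.0000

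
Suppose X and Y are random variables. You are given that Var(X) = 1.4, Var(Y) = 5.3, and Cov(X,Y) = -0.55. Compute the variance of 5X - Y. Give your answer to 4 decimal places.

45.8000

Var(5X - Y) = (5)²·Var(X) + (-1)²·Var(Y) + 2·(5)·(-1)·Cov(X,Y)
= 25·1.4 + 1·5.3 + -10·-0.55 = 45.8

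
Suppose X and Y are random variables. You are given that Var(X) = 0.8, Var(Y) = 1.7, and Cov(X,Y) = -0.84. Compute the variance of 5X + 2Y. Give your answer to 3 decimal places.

Var(5X + 2Y) = (5)²·Var(X) + (2)²·Var(Y) + 2·(5)·(2)·Cov(X,Y)
= 25·0.8 + 4·1.7 + 20·-0.84 = 10

10.000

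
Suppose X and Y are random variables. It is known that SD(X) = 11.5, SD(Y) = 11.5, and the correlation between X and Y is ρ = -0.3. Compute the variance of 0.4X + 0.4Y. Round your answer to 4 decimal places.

Var(X) = (11.5)² = 132.25;  Var(Y) = (11.5)² = 132.25
Cov(X,Y) = ρ·SD(X)·SD(Y) = -0.3·11.5·11.5 = -39.675
Var(0.4X + 0.4Y) = (0.4)²·Var(X) + (0.4)²·Var(Y) + 2·(0.4)·(0.4)·Cov(X,Y)
= 0.16·132.25 + 0.16·132.25 + 0.32·-39.675 = 29.624

29.6240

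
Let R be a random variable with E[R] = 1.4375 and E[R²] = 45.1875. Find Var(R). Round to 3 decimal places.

Var(R) = 45.1875 − (1.4375)² = 43.12109375

43.121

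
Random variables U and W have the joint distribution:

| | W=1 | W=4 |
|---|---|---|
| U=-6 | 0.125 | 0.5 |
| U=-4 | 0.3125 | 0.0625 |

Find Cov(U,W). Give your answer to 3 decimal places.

-0.891

E[U] = -5.25,  E[W] = 2.6875
E[UW] = -15
Cov(U,W) = E[UW] − E[U]E[W] = -15 − (-5.25)(2.6875) = -0.890625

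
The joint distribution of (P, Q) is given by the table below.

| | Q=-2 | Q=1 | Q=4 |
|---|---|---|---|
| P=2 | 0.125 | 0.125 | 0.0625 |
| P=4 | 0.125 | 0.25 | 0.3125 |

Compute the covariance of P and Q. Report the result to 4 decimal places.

E[P] = 3.375,  E[Q] = 1.375
E[PQ] = 5.25
Cov(P,Q) = E[PQ] − E[P]E[Q] = 5.25 − (3.375)(1.375) = 0.609375

0.6094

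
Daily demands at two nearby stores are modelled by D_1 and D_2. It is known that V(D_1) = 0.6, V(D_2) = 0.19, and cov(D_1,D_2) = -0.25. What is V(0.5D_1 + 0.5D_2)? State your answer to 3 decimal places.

0.073

V(0.5D_1 + 0.5D_2) = (0.5)²·V(D_1) + (0.5)²·V(D_2) + 2·(0.5)·(0.5)·cov(D_1,D_2)
= 0.25·0.6 + 0.25·0.19 + 0.5·-0.25 = 0.0725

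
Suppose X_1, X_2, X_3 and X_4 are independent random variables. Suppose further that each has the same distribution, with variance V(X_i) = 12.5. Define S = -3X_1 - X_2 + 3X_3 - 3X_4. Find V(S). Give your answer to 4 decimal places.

By independence, V(S) = (-3)²V(X_1) + (-1)²V(X_2) + (3)²V(X_3) + (-3)²V(X_4)
= (-3)²·12.5 + (-1)²·12.5 + (3)²·12.5 + (-3)²·12.5 = 350

350.0000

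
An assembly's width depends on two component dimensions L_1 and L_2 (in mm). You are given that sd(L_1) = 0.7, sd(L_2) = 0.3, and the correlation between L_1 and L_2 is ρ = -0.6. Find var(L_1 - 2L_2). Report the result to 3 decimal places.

1.354

var(L_1) = (0.7)² = 0.49;  var(L_2) = (0.3)² = 0.09
cov(L_1,L_2) = ρ·sd(L_1)·sd(L_2) = -0.6·0.7·0.3 = -0.126
var(L_1 - 2L_2) = (1)²·var(L_1) + (-2)²·var(L_2) + 2·(1)·(-2)·cov(L_1,L_2)
= 1·0.49 + 4·0.09 + -4·-0.126 = 1.354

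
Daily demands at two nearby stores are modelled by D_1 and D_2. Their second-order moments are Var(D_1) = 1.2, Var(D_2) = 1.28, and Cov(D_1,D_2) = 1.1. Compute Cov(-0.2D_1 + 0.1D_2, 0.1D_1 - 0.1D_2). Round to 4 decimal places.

Cov(-0.2D_1 + 0.1D_2, 0.1D_1 - 0.1D_2) = (-0.2)(0.1)Var(D_1) + (0.1)(-0.1)Var(D_2) + [(-0.2)(-0.1) + (0.1)(0.1)]Cov(D_1,D_2)
= -0.02·1.2 + -0.01·1.28 + 0.03·1.1 = -0.0038

-0.0038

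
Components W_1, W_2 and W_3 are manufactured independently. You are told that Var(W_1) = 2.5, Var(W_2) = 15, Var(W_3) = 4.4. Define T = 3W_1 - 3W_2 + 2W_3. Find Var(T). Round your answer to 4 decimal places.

By independence, Var(T) = (3)²Var(W_1) + (-3)²Var(W_2) + (2)²Var(W_3)
= (3)²·2.5 + (-3)²·15 + (2)²·4.4 = 175.1

175.1000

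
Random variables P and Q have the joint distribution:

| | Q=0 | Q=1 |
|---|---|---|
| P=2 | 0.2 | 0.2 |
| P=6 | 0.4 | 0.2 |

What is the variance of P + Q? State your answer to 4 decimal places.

3.7600

E[P] = 4.4,  E[Q] = 0.4,  E[PQ] = 1.6
var(P) = 23.2 − (4.4)² = 3.84;  var(Q) = 0.4 − (0.4)² = 0.24
Cov(P,Q) = 1.6 − (4.4)(0.4) = -0.16
var(P + Q) = (1)²·3.84 + (1)²·0.24 + 2·(1)·(1)·-0.16 = 3.76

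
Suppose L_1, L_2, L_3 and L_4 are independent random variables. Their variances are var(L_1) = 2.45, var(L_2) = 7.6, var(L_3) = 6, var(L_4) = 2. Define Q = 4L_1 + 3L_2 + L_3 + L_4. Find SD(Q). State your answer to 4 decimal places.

10.7517

By independence, var(Q) = (4)²var(L_1) + (3)²var(L_2) + (1)²var(L_3) + (1)²var(L_4)
= (4)²·2.45 + (3)²·7.6 + (1)²·6 + (1)²·2 = 115.6
SD(Q) = √115.6 ≈ 10.7517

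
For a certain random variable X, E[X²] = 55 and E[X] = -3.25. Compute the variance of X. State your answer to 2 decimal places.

44.44

V(X) = 55 − (-3.25)² = 44.4375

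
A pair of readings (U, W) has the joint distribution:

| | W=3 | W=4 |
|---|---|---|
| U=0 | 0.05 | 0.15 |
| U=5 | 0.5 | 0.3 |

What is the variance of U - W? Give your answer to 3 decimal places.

4.848

E[U] = 4,  E[W] = 3.45,  E[UW] = 13.5
Var(U) = 20 − (4)² = 4;  Var(W) = 12.15 − (3.45)² = 0.2475
Cov(U,W) = 13.5 − (4)(3.45) = -0.3
Var(U - W) = (1)²·4 + (-1)²·0.2475 + 2·(1)·(-1)·-0.3 = 4.8475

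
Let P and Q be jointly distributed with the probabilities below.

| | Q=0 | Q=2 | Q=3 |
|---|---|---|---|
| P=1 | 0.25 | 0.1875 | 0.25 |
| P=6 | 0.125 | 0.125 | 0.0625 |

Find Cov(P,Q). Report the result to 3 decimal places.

-0.254

E[P] = 2.5625,  E[Q] = 1.5625
E[PQ] = 3.75
Cov(P,Q) = E[PQ] − E[P]E[Q] = 3.75 − (2.5625)(1.5625) = -0.25390625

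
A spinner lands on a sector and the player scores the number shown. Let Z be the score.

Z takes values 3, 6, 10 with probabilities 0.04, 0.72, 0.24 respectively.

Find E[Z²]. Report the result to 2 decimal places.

E[Z²] = (3)²(0.04) + (6)²(0.72) + (10)²(0.24) = 50.28

50.28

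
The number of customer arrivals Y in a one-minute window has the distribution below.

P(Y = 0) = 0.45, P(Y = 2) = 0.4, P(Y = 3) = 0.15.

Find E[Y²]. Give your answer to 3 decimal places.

E[Y²] = (0)²(0.45) + (2)²(0.4) + (3)²(0.15) = 2.95

2.950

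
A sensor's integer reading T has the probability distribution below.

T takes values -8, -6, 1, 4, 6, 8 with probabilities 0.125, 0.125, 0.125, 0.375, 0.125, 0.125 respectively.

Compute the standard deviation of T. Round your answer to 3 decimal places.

E[T] = (-8)(0.125) + (-6)(0.125) + (1)(0.125) + (4)(0.375) + (6)(0.125) + (8)(0.125) = 1.625
E[T²] = (-8)²(0.125) + (-6)²(0.125) + (1)²(0.125) + (4)²(0.375) + (6)²(0.125) + (8)²(0.125) = 31.125
var(T) = E[T²] − (E[T])² = 31.125 − (1.625)² = 28.484375
sd(T) = √28.484375 ≈ 5.337

5.337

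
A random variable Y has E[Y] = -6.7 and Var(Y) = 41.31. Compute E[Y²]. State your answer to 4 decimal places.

86.2000

E[Y²] = Var(Y) + (E[Y])² = 41.31 + (-6.7)² = 86.2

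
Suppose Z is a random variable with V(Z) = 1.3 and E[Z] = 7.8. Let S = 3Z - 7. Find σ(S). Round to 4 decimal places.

V(3Z - 7) = (3)²·1.3 = 11.7
σ(S) = √11.7 ≈ 3.4205

3.4205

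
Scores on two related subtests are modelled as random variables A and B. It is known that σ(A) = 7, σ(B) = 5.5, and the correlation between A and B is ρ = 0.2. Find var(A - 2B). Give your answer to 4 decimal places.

var(A) = (7)² = 49;  var(B) = (5.5)² = 30.25
Cov(A,B) = ρ·σ(A)·σ(B) = 0.2·7·5.5 = 7.7
var(A - 2B) = (1)²·var(A) + (-2)²·var(B) + 2·(1)·(-2)·Cov(A,B)
= 1·49 + 4·30.25 + -4·7.7 = 139.2

139.2000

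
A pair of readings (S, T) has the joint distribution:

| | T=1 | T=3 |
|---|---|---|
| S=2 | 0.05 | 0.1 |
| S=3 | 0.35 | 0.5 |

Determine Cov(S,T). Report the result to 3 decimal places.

-0.020

E[S] = 2.85,  E[T] = 2.2
E[ST] = 6.25
Cov(S,T) = E[ST] − E[S]E[T] = 6.25 − (2.85)(2.2) = -0.02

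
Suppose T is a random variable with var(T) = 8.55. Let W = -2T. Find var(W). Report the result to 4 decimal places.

34.2000

var(-2T) = (-2)²·var(T) = 4·8.55 = 34.2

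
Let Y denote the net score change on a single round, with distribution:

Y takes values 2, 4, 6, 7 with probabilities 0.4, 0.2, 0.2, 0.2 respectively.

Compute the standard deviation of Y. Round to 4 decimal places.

2.0396

E[Y] = (2)(0.4) + (4)(0.2) + (6)(0.2) + (7)(0.2) = 4.2
E[Y²] = (2)²(0.4) + (4)²(0.2) + (6)²(0.2) + (7)²(0.2) = 21.8
Var(Y) = E[Y²] − (E[Y])² = 21.8 − (4.2)² = 4.16
σ(Y) = √4.16 ≈ 2.0396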